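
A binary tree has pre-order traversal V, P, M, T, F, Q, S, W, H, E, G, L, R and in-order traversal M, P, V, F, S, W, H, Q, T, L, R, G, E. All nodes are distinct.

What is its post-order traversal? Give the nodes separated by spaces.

M P H W S Q F R L G E T V

The first element of pre-order is the root; it splits in-order into left and right subtrees.
Root V: left subtree has 2 nodes {M, P}, right has 10 {F, S, W, H, Q, T, L, R, G, E}.
  Root P: left subtree has 1 node {M}, right has 0 { }.
  Root T: left subtree has 5 nodes {F, S, W, H, Q}, right has 4 {L, R, G, E}.
    Root F: left subtree has 0 nodes { }, right has 4 {S, W, H, Q}.
      Root Q: left subtree has 3 nodes {S, W, H}, right has 0 { }.
        Root S: left subtree has 0 nodes { }, right has 2 {W, H}.
          Root W: left subtree has 0 nodes { }, right has 1 {H}.
    Root E: left subtree has 3 nodes {L, R, G}, right has 0 { }.
      Root G: left subtree has 2 nodes {L, R}, right has 0 { }.
        Root L: left subtree has 0 nodes { }, right has 1 {R}.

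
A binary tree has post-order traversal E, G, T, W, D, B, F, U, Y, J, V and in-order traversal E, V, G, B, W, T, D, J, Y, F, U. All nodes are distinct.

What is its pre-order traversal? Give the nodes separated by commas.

The last element of post-order is the root; it splits in-order into left and right subtrees.
Root V: left subtree has 1 node {E}, right has 9 {G, B, W, T, D, J, Y, F, U}.
  Root J: left subtree has 5 nodes {G, B, W, T, D}, right has 3 {Y, F, U}.
    Root B: left subtree has 1 node {G}, right has 3 {W, T, D}.
      Root D: left subtree has 2 nodes {W, T}, right has 0 { }.
        Root W: left subtree has 0 nodes { }, right has 1 {T}.
    Root Y: left subtree has 0 nodes { }, right has 2 {F, U}.
      Root U: left subtree has 1 node {F}, right has 0 { }.

V, E, J, B, G, D, W, T, Y, U, F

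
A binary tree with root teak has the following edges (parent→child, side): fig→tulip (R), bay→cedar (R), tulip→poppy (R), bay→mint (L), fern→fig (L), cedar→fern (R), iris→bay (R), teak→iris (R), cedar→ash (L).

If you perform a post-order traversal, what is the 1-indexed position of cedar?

7

Post-order visits the left subtree, then the right subtree, then the node.
At teak: no left child.
At teak: go right to iris.
  At iris: no left child.
  At iris: go right to bay.
    At bay: go left to mint.
      mint is a leaf — visit mint.
    At bay: go right to cedar.
      At cedar: go left to ash.
        ash is a leaf — visit ash.
      At cedar: go right to fern.
        At fern: go left to fig.
          At fig: no left child.
          At fig: go right to tulip.
            At tulip: no left child.
            At tulip: go right to poppy.
              poppy is a leaf — visit poppy.
            Visit tulip.
          Visit fig.
        At fern: no right child.
        Visit fern.
      Visit cedar.
    Visit bay.
  Visit iris.
Visit teak.
Full post-order sequence: mint, ash, poppy, tulip, fig, fern, cedar, bay, iris, teak.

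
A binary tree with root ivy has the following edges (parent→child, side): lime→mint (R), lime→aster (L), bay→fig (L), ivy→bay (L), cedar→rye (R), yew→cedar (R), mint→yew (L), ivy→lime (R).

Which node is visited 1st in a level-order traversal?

ivy

Level-order visits nodes level by level from the root, left to right within each level.
Level 0: ivy
Level 1: bay, lime
Level 2: fig, aster, mint
Level 3: yew
Level 4: cedar
Level 5: rye
Full level-order sequence: ivy, bay, lime, fig, aster, mint, yew, cedar, rye.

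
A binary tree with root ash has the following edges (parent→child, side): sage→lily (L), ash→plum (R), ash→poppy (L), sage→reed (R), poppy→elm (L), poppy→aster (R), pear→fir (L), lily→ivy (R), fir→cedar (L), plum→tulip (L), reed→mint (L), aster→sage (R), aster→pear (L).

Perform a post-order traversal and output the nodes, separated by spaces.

elm cedar fir pear ivy lily mint reed sage aster poppy tulip plum ash

Post-order visits the left subtree, then the right subtree, then the node.
At ash: go left to poppy.
  At poppy: go left to elm.
    elm is a leaf — visit elm.
  At poppy: go right to aster.
    At aster: go left to pear.
      At pear: go left to fir.
        At fir: go left to cedar.
          cedar is a leaf — visit cedar.
        At fir: no right child.
        Visit fir.
      At pear: no right child.
      Visit pear.
    At aster: go right to sage.
      At sage: go left to lily.
        At lily: no left child.
        At lily: go right to ivy.
          ivy is a leaf — visit ivy.
        Visit lily.
      At sage: go right to reed.
        At reed: go left to mint.
          mint is a leaf — visit mint.
        At reed: no right child.
        Visit reed.
      Visit sage.
    Visit aster.
  Visit poppy.
At ash: go right to plum.
  At plum: go left to tulip.
    tulip is a leaf — visit tulip.
  At plum: no right child.
  Visit plum.
Visit ash.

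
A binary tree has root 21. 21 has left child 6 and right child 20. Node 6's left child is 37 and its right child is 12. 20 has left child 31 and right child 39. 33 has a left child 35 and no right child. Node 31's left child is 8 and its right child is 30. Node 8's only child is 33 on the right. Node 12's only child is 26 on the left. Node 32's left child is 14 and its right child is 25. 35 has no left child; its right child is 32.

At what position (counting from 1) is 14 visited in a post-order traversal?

5

Post-order visits the left subtree, then the right subtree, then the node.
At 21: go left to 6.
  At 6: go left to 37.
    37 is a leaf — visit 37.
  At 6: go right to 12.
    At 12: go left to 26.
      26 is a leaf — visit 26.
    At 12: no right child.
    Visit 12.
  Visit 6.
At 21: go right to 20.
  At 20: go left to 31.
    At 31: go left to 8.
      At 8: no left child.
      At 8: go right to 33.
        At 33: go left to 35.
          At 35: no left child.
          At 35: go right to 32.
            At 32: go left to 14.
              14 is a leaf — visit 14.
            At 32: go right to 25.
              25 is a leaf — visit 25.
            Visit 32.
          Visit 35.
        At 33: no right child.
        Visit 33.
      Visit 8.
    At 31: go right to 30.
      30 is a leaf — visit 30.
    Visit 31.
  At 20: go right to 39.
    39 is a leaf — visit 39.
  Visit 20.
Visit 21.
Full post-order sequence: 37, 26, 12, 6, 14, 25, 32, 35, 33, 8, 30, 31, 39, 20, 21.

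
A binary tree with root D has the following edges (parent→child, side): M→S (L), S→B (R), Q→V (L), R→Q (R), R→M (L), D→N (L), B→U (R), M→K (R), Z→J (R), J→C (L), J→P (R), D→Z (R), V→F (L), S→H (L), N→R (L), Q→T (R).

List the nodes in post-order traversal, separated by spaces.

Post-order visits the left subtree, then the right subtree, then the node.
At D: go left to N.
  At N: go left to R.
    At R: go left to M.
      At M: go left to S.
        At S: go left to H.
          H is a leaf — visit H.
        At S: go right to B.
          At B: no left child.
          At B: go right to U.
            U is a leaf — visit U.
          Visit B.
        Visit S.
      At M: go right to K.
        K is a leaf — visit K.
      Visit M.
    At R: go right to Q.
      At Q: go left to V.
        At V: go left to F.
          F is a leaf — visit F.
        At V: no right child.
        Visit V.
      At Q: go right to T.
        T is a leaf — visit T.
      Visit Q.
    Visit R.
  At N: no right child.
  Visit N.
At D: go right to Z.
  At Z: no left child.
  At Z: go right to J.
    At J: go left to C.
      C is a leaf — visit C.
    At J: go right to P.
      P is a leaf — visit P.
    Visit J.
  Visit Z.
Visit D.

H U B S K M F V T Q R N C P J Z D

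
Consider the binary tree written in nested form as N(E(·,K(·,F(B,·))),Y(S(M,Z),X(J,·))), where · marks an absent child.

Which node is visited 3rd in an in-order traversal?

B

In-order visits the left subtree, then the node, then the right subtree.
At N: go left to E.
  At E: no left child.
  Visit E.
  At E: go right to K.
    At K: no left child.
    Visit K.
    At K: go right to F.
      At F: go left to B.
        B is a leaf — visit B.
      Visit F.
      At F: no right child.
Visit N.
At N: go right to Y.
  At Y: go left to S.
    At S: go left to M.
      M is a leaf — visit M.
    Visit S.
    At S: go right to Z.
      Z is a leaf — visit Z.
  Visit Y.
  At Y: go right to X.
    At X: go left to J.
      J is a leaf — visit J.
    Visit X.
    At X: no right child.
Full in-order sequence: E, K, B, F, N, M, S, Z, Y, J, X.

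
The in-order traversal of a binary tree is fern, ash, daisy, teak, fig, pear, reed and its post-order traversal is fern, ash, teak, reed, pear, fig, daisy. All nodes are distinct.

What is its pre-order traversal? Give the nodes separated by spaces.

daisy ash fern fig teak pear reed

The last element of post-order is the root; it splits in-order into left and right subtrees.
Root daisy: left subtree has 2 nodes {fern, ash}, right has 4 {teak, fig, pear, reed}.
  Root ash: left subtree has 1 node {fern}, right has 0 { }.
  Root fig: left subtree has 1 node {teak}, right has 2 {pear, reed}.
    Root pear: left subtree has 0 nodes { }, right has 1 {reed}.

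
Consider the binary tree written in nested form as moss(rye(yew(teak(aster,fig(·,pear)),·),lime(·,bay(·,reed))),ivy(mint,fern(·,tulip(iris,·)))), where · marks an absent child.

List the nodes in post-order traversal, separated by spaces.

aster pear fig teak yew reed bay lime rye mint iris tulip fern ivy moss

Post-order visits the left subtree, then the right subtree, then the node.
At moss: go left to rye.
  At rye: go left to yew.
    At yew: go left to teak.
      At teak: go left to aster.
        aster is a leaf — visit aster.
      At teak: go right to fig.
        At fig: no left child.
        At fig: go right to pear.
          pear is a leaf — visit pear.
        Visit fig.
      Visit teak.
    At yew: no right child.
    Visit yew.
  At rye: go right to lime.
    At lime: no left child.
    At lime: go right to bay.
      At bay: no left child.
      At bay: go right to reed.
        reed is a leaf — visit reed.
      Visit bay.
    Visit lime.
  Visit rye.
At moss: go right to ivy.
  At ivy: go left to mint.
    mint is a leaf — visit mint.
  At ivy: go right to fern.
    At fern: no left child.
    At fern: go right to tulip.
      At tulip: go left to iris.
        iris is a leaf — visit iris.
      At tulip: no right child.
      Visit tulip.
    Visit fern.
  Visit ivy.
Visit moss.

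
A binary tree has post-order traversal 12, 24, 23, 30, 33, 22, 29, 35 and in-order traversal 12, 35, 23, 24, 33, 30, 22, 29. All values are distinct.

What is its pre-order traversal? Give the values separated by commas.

35, 12, 29, 22, 33, 23, 24, 30

The last element of post-order is the root; it splits in-order into left and right subtrees.
Root 35: left subtree has 1 node {12}, right has 6 {23, 24, 33, 30, 22, 29}.
  Root 29: left subtree has 5 nodes {23, 24, 33, 30, 22}, right has 0 { }.
    Root 22: left subtree has 4 nodes {23, 24, 33, 30}, right has 0 { }.
      Root 33: left subtree has 2 nodes {23, 24}, right has 1 {30}.
        Root 23: left subtree has 0 nodes { }, right has 1 {24}.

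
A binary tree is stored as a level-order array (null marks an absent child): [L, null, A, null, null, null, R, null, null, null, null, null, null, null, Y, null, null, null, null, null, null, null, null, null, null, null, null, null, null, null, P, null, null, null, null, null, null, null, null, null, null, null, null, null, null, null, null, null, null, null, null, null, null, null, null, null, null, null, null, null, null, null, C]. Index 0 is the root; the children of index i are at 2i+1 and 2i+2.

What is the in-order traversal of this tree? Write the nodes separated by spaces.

L A R Y P C

In-order visits the left subtree, then the node, then the right subtree.
At L: no left child.
Visit L.
At L: go right to A.
  At A: no left child.
  Visit A.
  At A: go right to R.
    At R: no left child.
    Visit R.
    At R: go right to Y.
      At Y: no left child.
      Visit Y.
      At Y: go right to P.
        At P: no left child.
        Visit P.
        At P: go right to C.
          C is a leaf — visit C.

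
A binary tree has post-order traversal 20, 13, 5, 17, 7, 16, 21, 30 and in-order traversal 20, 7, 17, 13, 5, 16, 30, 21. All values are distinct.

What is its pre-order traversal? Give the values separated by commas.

30, 16, 7, 20, 17, 5, 13, 21

The last element of post-order is the root; it splits in-order into left and right subtrees.
Root 30: left subtree has 6 nodes {20, 7, 17, 13, 5, 16}, right has 1 {21}.
  Root 16: left subtree has 5 nodes {20, 7, 17, 13, 5}, right has 0 { }.
    Root 7: left subtree has 1 node {20}, right has 3 {17, 13, 5}.
      Root 17: left subtree has 0 nodes { }, right has 2 {13, 5}.
        Root 5: left subtree has 1 node {13}, right has 0 { }.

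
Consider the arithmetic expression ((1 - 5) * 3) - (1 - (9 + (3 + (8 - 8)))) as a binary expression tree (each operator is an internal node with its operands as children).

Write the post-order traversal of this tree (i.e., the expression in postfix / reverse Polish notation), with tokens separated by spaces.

1 5 - 3 * 1 9 3 8 8 - + + - -

Post-order on an expression tree gives postfix notation: for each operator, emit left operand, right operand, then the operator.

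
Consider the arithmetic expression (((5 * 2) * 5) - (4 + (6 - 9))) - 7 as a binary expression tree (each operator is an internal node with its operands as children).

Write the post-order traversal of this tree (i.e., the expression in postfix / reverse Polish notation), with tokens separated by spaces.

Post-order on an expression tree gives postfix notation: for each operator, emit left operand, right operand, then the operator.

5 2 * 5 * 4 6 9 - + - 7 -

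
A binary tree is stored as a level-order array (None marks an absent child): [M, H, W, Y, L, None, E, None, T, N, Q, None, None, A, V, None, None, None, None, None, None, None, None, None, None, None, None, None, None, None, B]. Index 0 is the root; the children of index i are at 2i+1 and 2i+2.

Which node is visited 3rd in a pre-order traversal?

Pre-order visits the node, then its left subtree, then its right subtree.
Visit M.
At M: go left to H.
  Visit H.
  At H: go left to Y.
    Visit Y.
    At Y: no left child.
    At Y: go right to T.
      T is a leaf — visit T.
  At H: go right to L.
    Visit L.
    At L: go left to N.
      N is a leaf — visit N.
    At L: go right to Q.
      Q is a leaf — visit Q.
At M: go right to W.
  Visit W.
  At W: no left child.
  At W: go right to E.
    Visit E.
    At E: go left to A.
      A is a leaf — visit A.
    At E: go right to V.
      Visit V.
      At V: no left child.
      At V: go right to B.
        B is a leaf — visit B.
Full pre-order sequence: M, H, Y, T, L, N, Q, W, E, A, V, B.

Y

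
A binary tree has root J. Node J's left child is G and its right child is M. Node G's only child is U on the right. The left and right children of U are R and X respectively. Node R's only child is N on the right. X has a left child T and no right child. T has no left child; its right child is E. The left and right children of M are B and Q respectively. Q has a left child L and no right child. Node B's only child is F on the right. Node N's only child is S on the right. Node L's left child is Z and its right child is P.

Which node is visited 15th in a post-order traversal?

M

Post-order visits the left subtree, then the right subtree, then the node.
At J: go left to G.
  At G: no left child.
  At G: go right to U.
    At U: go left to R.
      At R: no left child.
      At R: go right to N.
        At N: no left child.
        At N: go right to S.
          S is a leaf — visit S.
        Visit N.
      Visit R.
    At U: go right to X.
      At X: go left to T.
        At T: no left child.
        At T: go right to E.
          E is a leaf — visit E.
        Visit T.
      At X: no right child.
      Visit X.
    Visit U.
  Visit G.
At J: go right to M.
  At M: go left to B.
    At B: no left child.
    At B: go right to F.
      F is a leaf — visit F.
    Visit B.
  At M: go right to Q.
    At Q: go left to L.
      At L: go left to Z.
        Z is a leaf — visit Z.
      At L: go right to P.
        P is a leaf — visit P.
      Visit L.
    At Q: no right child.
    Visit Q.
  Visit M.
Visit J.
Full post-order sequence: S, N, R, E, T, X, U, G, F, B, Z, P, L, Q, M, J.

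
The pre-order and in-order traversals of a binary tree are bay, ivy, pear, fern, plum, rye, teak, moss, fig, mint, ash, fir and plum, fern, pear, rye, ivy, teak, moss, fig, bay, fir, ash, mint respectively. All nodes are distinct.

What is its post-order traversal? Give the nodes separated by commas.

plum, fern, rye, pear, fig, moss, teak, ivy, fir, ash, mint, bay

The first element of pre-order is the root; it splits in-order into left and right subtrees.
Root bay: left subtree has 8 nodes {plum, fern, pear, rye, ivy, teak, moss, fig}, right has 3 {fir, ash, mint}.
  Root ivy: left subtree has 4 nodes {plum, fern, pear, rye}, right has 3 {teak, moss, fig}.
    Root pear: left subtree has 2 nodes {plum, fern}, right has 1 {rye}.
      Root fern: left subtree has 1 node {plum}, right has 0 { }.
    Root teak: left subtree has 0 nodes { }, right has 2 {moss, fig}.
      Root moss: left subtree has 0 nodes { }, right has 1 {fig}.
  Root mint: left subtree has 2 nodes {fir, ash}, right has 0 { }.
    Root ash: left subtree has 1 node {fir}, right has 0 { }.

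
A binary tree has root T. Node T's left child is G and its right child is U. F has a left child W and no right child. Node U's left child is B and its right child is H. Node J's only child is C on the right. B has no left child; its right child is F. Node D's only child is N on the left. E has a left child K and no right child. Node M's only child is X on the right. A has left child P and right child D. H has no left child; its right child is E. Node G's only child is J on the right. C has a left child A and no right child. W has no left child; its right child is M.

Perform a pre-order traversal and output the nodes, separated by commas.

T, G, J, C, A, P, D, N, U, B, F, W, M, X, H, E, K

Pre-order visits the node, then its left subtree, then its right subtree.
Visit T.
At T: go left to G.
  Visit G.
  At G: no left child.
  At G: go right to J.
    Visit J.
    At J: no left child.
    At J: go right to C.
      Visit C.
      At C: go left to A.
        Visit A.
        At A: go left to P.
          P is a leaf — visit P.
        At A: go right to D.
          Visit D.
          At D: go left to N.
            N is a leaf — visit N.
          At D: no right child.
      At C: no right child.
At T: go right to U.
  Visit U.
  At U: go left to B.
    Visit B.
    At B: no left child.
    At B: go right to F.
      Visit F.
      At F: go left to W.
        Visit W.
        At W: no left child.
        At W: go right to M.
          Visit M.
          At M: no left child.
          At M: go right to X.
            X is a leaf — visit X.
      At F: no right child.
  At U: go right to H.
    Visit H.
    At H: no left child.
    At H: go right to E.
      Visit E.
      At E: go left to K.
        K is a leaf — visit K.
      At E: no right child.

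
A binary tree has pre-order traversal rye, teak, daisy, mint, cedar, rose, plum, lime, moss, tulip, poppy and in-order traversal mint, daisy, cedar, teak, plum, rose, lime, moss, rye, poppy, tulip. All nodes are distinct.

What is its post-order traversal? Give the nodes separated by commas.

The first element of pre-order is the root; it splits in-order into left and right subtrees.
Root rye: left subtree has 8 nodes {mint, daisy, cedar, teak, plum, rose, lime, moss}, right has 2 {poppy, tulip}.
  Root teak: left subtree has 3 nodes {mint, daisy, cedar}, right has 4 {plum, rose, lime, moss}.
    Root daisy: left subtree has 1 node {mint}, right has 1 {cedar}.
    Root rose: left subtree has 1 node {plum}, right has 2 {lime, moss}.
      Root lime: left subtree has 0 nodes { }, right has 1 {moss}.
  Root tulip: left subtree has 1 node {poppy}, right has 0 { }.

mint, cedar, daisy, plum, moss, lime, rose, teak, poppy, tulip, rye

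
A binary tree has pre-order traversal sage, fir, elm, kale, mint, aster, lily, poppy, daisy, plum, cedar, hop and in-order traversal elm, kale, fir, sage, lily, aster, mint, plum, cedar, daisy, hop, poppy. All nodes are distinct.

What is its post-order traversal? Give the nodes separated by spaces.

kale elm fir lily aster cedar plum hop daisy poppy mint sage

The first element of pre-order is the root; it splits in-order into left and right subtrees.
Root sage: left subtree has 3 nodes {elm, kale, fir}, right has 8 {lily, aster, mint, plum, cedar, daisy, hop, poppy}.
  Root fir: left subtree has 2 nodes {elm, kale}, right has 0 { }.
    Root elm: left subtree has 0 nodes { }, right has 1 {kale}.
  Root mint: left subtree has 2 nodes {lily, aster}, right has 5 {plum, cedar, daisy, hop, poppy}.
    Root aster: left subtree has 1 node {lily}, right has 0 { }.
    Root poppy: left subtree has 4 nodes {plum, cedar, daisy, hop}, right has 0 { }.
      Root daisy: left subtree has 2 nodes {plum, cedar}, right has 1 {hop}.
        Root plum: left subtree has 0 nodes { }, right has 1 {cedar}.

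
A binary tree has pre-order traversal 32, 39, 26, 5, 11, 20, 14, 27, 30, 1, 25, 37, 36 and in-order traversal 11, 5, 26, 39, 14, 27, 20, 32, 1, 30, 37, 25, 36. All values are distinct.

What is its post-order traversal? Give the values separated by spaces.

The first element of pre-order is the root; it splits in-order into left and right subtrees.
Root 32: left subtree has 7 nodes {11, 5, 26, 39, 14, 27, 20}, right has 5 {1, 30, 37, 25, 36}.
  Root 39: left subtree has 3 nodes {11, 5, 26}, right has 3 {14, 27, 20}.
    Root 26: left subtree has 2 nodes {11, 5}, right has 0 { }.
      Root 5: left subtree has 1 node {11}, right has 0 { }.
    Root 20: left subtree has 2 nodes {14, 27}, right has 0 { }.
      Root 14: left subtree has 0 nodes { }, right has 1 {27}.
  Root 30: left subtree has 1 node {1}, right has 3 {37, 25, 36}.
    Root 25: left subtree has 1 node {37}, right has 1 {36}.

11 5 26 27 14 20 39 1 37 36 25 30 32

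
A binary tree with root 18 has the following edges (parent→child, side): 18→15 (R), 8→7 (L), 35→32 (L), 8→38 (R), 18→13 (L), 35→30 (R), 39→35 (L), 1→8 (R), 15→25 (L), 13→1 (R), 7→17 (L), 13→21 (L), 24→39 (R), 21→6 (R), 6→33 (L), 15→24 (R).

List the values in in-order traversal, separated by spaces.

21 33 6 13 1 17 7 8 38 18 25 15 24 32 35 30 39

In-order visits the left subtree, then the node, then the right subtree.
At 18: go left to 13.
  At 13: go left to 21.
    At 21: no left child.
    Visit 21.
    At 21: go right to 6.
      At 6: go left to 33.
        33 is a leaf — visit 33.
      Visit 6.
      At 6: no right child.
  Visit 13.
  At 13: go right to 1.
    At 1: no left child.
    Visit 1.
    At 1: go right to 8.
      At 8: go left to 7.
        At 7: go left to 17.
          17 is a leaf — visit 17.
        Visit 7.
        At 7: no right child.
      Visit 8.
      At 8: go right to 38.
        38 is a leaf — visit 38.
Visit 18.
At 18: go right to 15.
  At 15: go left to 25.
    25 is a leaf — visit 25.
  Visit 15.
  At 15: go right to 24.
    At 24: no left child.
    Visit 24.
    At 24: go right to 39.
      At 39: go left to 35.
        At 35: go left to 32.
          32 is a leaf — visit 32.
        Visit 35.
        At 35: go right to 30.
          30 is a leaf — visit 30.
      Visit 39.
      At 39: no right child.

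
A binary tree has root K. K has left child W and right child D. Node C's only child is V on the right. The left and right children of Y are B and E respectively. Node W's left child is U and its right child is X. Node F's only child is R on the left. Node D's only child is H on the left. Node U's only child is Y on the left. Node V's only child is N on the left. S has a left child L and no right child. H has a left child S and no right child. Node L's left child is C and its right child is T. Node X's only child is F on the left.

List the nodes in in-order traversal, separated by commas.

In-order visits the left subtree, then the node, then the right subtree.
At K: go left to W.
  At W: go left to U.
    At U: go left to Y.
      At Y: go left to B.
        B is a leaf — visit B.
      Visit Y.
      At Y: go right to E.
        E is a leaf — visit E.
    Visit U.
    At U: no right child.
  Visit W.
  At W: go right to X.
    At X: go left to F.
      At F: go left to R.
        R is a leaf — visit R.
      Visit F.
      At F: no right child.
    Visit X.
    At X: no right child.
Visit K.
At K: go right to D.
  At D: go left to H.
    At H: go left to S.
      At S: go left to L.
        At L: go left to C.
          At C: no left child.
          Visit C.
          At C: go right to V.
            At V: go left to N.
              N is a leaf — visit N.
            Visit V.
            At V: no right child.
        Visit L.
        At L: go right to T.
          T is a leaf — visit T.
      Visit S.
      At S: no right child.
    Visit H.
    At H: no right child.
  Visit D.
  At D: no right child.

B, Y, E, U, W, R, F, X, K, C, N, V, L, T, S, H, D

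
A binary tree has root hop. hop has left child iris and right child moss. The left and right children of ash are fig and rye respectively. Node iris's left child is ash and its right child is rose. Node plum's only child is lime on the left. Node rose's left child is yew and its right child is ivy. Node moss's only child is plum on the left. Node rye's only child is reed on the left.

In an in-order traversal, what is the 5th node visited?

iris

In-order visits the left subtree, then the node, then the right subtree.
At hop: go left to iris.
  At iris: go left to ash.
    At ash: go left to fig.
      fig is a leaf — visit fig.
    Visit ash.
    At ash: go right to rye.
      At rye: go left to reed.
        reed is a leaf — visit reed.
      Visit rye.
      At rye: no right child.
  Visit iris.
  At iris: go right to rose.
    At rose: go left to yew.
      yew is a leaf — visit yew.
    Visit rose.
    At rose: go right to ivy.
      ivy is a leaf — visit ivy.
Visit hop.
At hop: go right to moss.
  At moss: go left to plum.
    At plum: go left to lime.
      lime is a leaf — visit lime.
    Visit plum.
    At plum: no right child.
  Visit moss.
  At moss: no right child.
Full in-order sequence: fig, ash, reed, rye, iris, yew, rose, ivy, hop, lime, plum, moss.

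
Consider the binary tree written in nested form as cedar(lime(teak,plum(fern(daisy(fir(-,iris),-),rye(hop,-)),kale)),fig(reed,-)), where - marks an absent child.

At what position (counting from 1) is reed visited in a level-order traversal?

Level-order visits nodes level by level from the root, left to right within each level.
Level 0: cedar
Level 1: lime, fig
Level 2: teak, plum, reed
Level 3: fern, kale
Level 4: daisy, rye
Level 5: fir, hop
Level 6: iris
Full level-order sequence: cedar, lime, fig, teak, plum, reed, fern, kale, daisy, rye, fir, hop, iris.

6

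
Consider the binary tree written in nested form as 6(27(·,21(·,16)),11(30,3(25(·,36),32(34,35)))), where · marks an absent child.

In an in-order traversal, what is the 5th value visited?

In-order visits the left subtree, then the node, then the right subtree.
At 6: go left to 27.
  At 27: no left child.
  Visit 27.
  At 27: go right to 21.
    At 21: no left child.
    Visit 21.
    At 21: go right to 16.
      16 is a leaf — visit 16.
Visit 6.
At 6: go right to 11.
  At 11: go left to 30.
    30 is a leaf — visit 30.
  Visit 11.
  At 11: go right to 3.
    At 3: go left to 25.
      At 25: no left child.
      Visit 25.
      At 25: go right to 36.
        36 is a leaf — visit 36.
    Visit 3.
    At 3: go right to 32.
      At 32: go left to 34.
        34 is a leaf — visit 34.
      Visit 32.
      At 32: go right to 35.
        35 is a leaf — visit 35.
Full in-order sequence: 27, 21, 16, 6, 30, 11, 25, 36, 3, 34, 32, 35.

30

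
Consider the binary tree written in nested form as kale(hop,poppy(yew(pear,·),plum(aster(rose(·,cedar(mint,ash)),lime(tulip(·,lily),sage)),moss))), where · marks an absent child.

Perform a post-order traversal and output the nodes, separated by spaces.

Post-order visits the left subtree, then the right subtree, then the node.
At kale: go left to hop.
  hop is a leaf — visit hop.
At kale: go right to poppy.
  At poppy: go left to yew.
    At yew: go left to pear.
      pear is a leaf — visit pear.
    At yew: no right child.
    Visit yew.
  At poppy: go right to plum.
    At plum: go left to aster.
      At aster: go left to rose.
        At rose: no left child.
        At rose: go right to cedar.
          At cedar: go left to mint.
            mint is a leaf — visit mint.
          At cedar: go right to ash.
            ash is a leaf — visit ash.
          Visit cedar.
        Visit rose.
      At aster: go right to lime.
        At lime: go left to tulip.
          At tulip: no left child.
          At tulip: go right to lily.
            lily is a leaf — visit lily.
          Visit tulip.
        At lime: go right to sage.
          sage is a leaf — visit sage.
        Visit lime.
      Visit aster.
    At plum: go right to moss.
      moss is a leaf — visit moss.
    Visit plum.
  Visit poppy.
Visit kale.

hop pear yew mint ash cedar rose lily tulip sage lime aster moss plum poppy kale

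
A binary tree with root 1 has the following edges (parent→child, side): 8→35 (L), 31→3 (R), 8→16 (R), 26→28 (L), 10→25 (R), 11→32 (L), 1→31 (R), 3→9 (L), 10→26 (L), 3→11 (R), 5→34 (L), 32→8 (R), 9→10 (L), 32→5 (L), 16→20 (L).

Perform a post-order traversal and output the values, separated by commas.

28, 26, 25, 10, 9, 34, 5, 35, 20, 16, 8, 32, 11, 3, 31, 1

Post-order visits the left subtree, then the right subtree, then the node.
At 1: no left child.
At 1: go right to 31.
  At 31: no left child.
  At 31: go right to 3.
    At 3: go left to 9.
      At 9: go left to 10.
        At 10: go left to 26.
          At 26: go left to 28.
            28 is a leaf — visit 28.
          At 26: no right child.
          Visit 26.
        At 10: go right to 25.
          25 is a leaf — visit 25.
        Visit 10.
      At 9: no right child.
      Visit 9.
    At 3: go right to 11.
      At 11: go left to 32.
        At 32: go left to 5.
          At 5: go left to 34.
            34 is a leaf — visit 34.
          At 5: no right child.
          Visit 5.
        At 32: go right to 8.
          At 8: go left to 35.
            35 is a leaf — visit 35.
          At 8: go right to 16.
            At 16: go left to 20.
              20 is a leaf — visit 20.
            At 16: no right child.
            Visit 16.
          Visit 8.
        Visit 32.
      At 11: no right child.
      Visit 11.
    Visit 3.
  Visit 31.
Visit 1.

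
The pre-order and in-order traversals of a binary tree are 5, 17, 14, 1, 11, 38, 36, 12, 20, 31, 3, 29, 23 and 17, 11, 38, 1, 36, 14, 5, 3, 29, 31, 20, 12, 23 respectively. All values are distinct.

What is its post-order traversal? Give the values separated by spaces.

38 11 36 1 14 17 29 3 31 20 23 12 5

The first element of pre-order is the root; it splits in-order into left and right subtrees.
Root 5: left subtree has 6 nodes {17, 11, 38, 1, 36, 14}, right has 6 {3, 29, 31, 20, 12, 23}.
  Root 17: left subtree has 0 nodes { }, right has 5 {11, 38, 1, 36, 14}.
    Root 14: left subtree has 4 nodes {11, 38, 1, 36}, right has 0 { }.
      Root 1: left subtree has 2 nodes {11, 38}, right has 1 {36}.
        Root 11: left subtree has 0 nodes { }, right has 1 {38}.
  Root 12: left subtree has 4 nodes {3, 29, 31, 20}, right has 1 {23}.
    Root 20: left subtree has 3 nodes {3, 29, 31}, right has 0 { }.
      Root 31: left subtree has 2 nodes {3, 29}, right has 0 { }.
        Root 3: left subtree has 0 nodes { }, right has 1 {29}.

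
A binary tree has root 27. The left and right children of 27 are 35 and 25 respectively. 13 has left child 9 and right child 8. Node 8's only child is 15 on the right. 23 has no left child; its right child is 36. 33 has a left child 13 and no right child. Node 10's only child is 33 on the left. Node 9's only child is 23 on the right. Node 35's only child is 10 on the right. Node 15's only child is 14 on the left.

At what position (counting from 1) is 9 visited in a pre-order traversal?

6

Pre-order visits the node, then its left subtree, then its right subtree.
Visit 27.
At 27: go left to 35.
  Visit 35.
  At 35: no left child.
  At 35: go right to 10.
    Visit 10.
    At 10: go left to 33.
      Visit 33.
      At 33: go left to 13.
        Visit 13.
        At 13: go left to 9.
          Visit 9.
          At 9: no left child.
          At 9: go right to 23.
            Visit 23.
            At 23: no left child.
            At 23: go right to 36.
              36 is a leaf — visit 36.
        At 13: go right to 8.
          Visit 8.
          At 8: no left child.
          At 8: go right to 15.
            Visit 15.
            At 15: go left to 14.
              14 is a leaf — visit 14.
            At 15: no right child.
      At 33: no right child.
    At 10: no right child.
At 27: go right to 25.
  25 is a leaf — visit 25.
Full pre-order sequence: 27, 35, 10, 33, 13, 9, 23, 36, 8, 15, 14, 25.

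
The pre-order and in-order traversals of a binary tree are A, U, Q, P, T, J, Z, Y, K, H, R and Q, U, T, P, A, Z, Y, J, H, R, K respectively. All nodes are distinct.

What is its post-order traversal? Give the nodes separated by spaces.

Q T P U Y Z R H K J A

The first element of pre-order is the root; it splits in-order into left and right subtrees.
Root A: left subtree has 4 nodes {Q, U, T, P}, right has 6 {Z, Y, J, H, R, K}.
  Root U: left subtree has 1 node {Q}, right has 2 {T, P}.
    Root P: left subtree has 1 node {T}, right has 0 { }.
  Root J: left subtree has 2 nodes {Z, Y}, right has 3 {H, R, K}.
    Root Z: left subtree has 0 nodes { }, right has 1 {Y}.
    Root K: left subtree has 2 nodes {H, R}, right has 0 { }.
      Root H: left subtree has 0 nodes { }, right has 1 {R}.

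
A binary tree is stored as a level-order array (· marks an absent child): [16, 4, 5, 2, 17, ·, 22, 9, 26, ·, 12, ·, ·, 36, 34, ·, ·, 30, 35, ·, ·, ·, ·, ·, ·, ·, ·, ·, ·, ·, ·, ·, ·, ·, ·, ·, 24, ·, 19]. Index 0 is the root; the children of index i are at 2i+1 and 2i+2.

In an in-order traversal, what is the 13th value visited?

In-order visits the left subtree, then the node, then the right subtree.
At 16: go left to 4.
  At 4: go left to 2.
    At 2: go left to 9.
      9 is a leaf — visit 9.
    Visit 2.
    At 2: go right to 26.
      At 26: go left to 30.
        At 30: no left child.
        Visit 30.
        At 30: go right to 24.
          24 is a leaf — visit 24.
      Visit 26.
      At 26: go right to 35.
        At 35: no left child.
        Visit 35.
        At 35: go right to 19.
          19 is a leaf — visit 19.
  Visit 4.
  At 4: go right to 17.
    At 17: no left child.
    Visit 17.
    At 17: go right to 12.
      12 is a leaf — visit 12.
Visit 16.
At 16: go right to 5.
  At 5: no left child.
  Visit 5.
  At 5: go right to 22.
    At 22: go left to 36.
      36 is a leaf — visit 36.
    Visit 22.
    At 22: go right to 34.
      34 is a leaf — visit 34.
Full in-order sequence: 9, 2, 30, 24, 26, 35, 19, 4, 17, 12, 16, 5, 36, 22, 34.

36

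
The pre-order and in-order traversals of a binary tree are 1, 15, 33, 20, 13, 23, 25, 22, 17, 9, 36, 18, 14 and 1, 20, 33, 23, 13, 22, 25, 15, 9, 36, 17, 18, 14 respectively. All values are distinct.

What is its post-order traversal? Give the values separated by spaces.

20 23 22 25 13 33 36 9 14 18 17 15 1

The first element of pre-order is the root; it splits in-order into left and right subtrees.
Root 1: left subtree has 0 nodes { }, right has 12 {20, 33, 23, 13, 22, 25, 15, 9, 36, 17, 18, 14}.
  Root 15: left subtree has 6 nodes {20, 33, 23, 13, 22, 25}, right has 5 {9, 36, 17, 18, 14}.
    Root 33: left subtree has 1 node {20}, right has 4 {23, 13, 22, 25}.
      Root 13: left subtree has 1 node {23}, right has 2 {22, 25}.
        Root 25: left subtree has 1 node {22}, right has 0 { }.
    Root 17: left subtree has 2 nodes {9, 36}, right has 2 {18, 14}.
      Root 9: left subtree has 0 nodes { }, right has 1 {36}.
      Root 18: left subtree has 0 nodes { }, right has 1 {14}.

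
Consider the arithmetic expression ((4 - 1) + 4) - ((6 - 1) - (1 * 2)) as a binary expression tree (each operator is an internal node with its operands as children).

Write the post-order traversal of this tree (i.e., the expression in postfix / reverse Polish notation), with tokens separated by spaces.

Post-order on an expression tree gives postfix notation: for each operator, emit left operand, right operand, then the operator.

4 1 - 4 + 6 1 - 1 2 * - -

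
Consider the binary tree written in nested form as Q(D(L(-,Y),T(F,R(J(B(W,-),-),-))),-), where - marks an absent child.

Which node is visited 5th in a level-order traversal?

Level-order visits nodes level by level from the root, left to right within each level.
Level 0: Q
Level 1: D
Level 2: L, T
Level 3: Y, F, R
Level 4: J
Level 5: B
Level 6: W
Full level-order sequence: Q, D, L, T, Y, F, R, J, B, W.

Y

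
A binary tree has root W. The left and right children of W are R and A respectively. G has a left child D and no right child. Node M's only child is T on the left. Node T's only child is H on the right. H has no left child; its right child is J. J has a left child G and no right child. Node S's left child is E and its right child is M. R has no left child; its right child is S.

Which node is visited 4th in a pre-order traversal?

E

Pre-order visits the node, then its left subtree, then its right subtree.
Visit W.
At W: go left to R.
  Visit R.
  At R: no left child.
  At R: go right to S.
    Visit S.
    At S: go left to E.
      E is a leaf — visit E.
    At S: go right to M.
      Visit M.
      At M: go left to T.
        Visit T.
        At T: no left child.
        At T: go right to H.
          Visit H.
          At H: no left child.
          At H: go right to J.
            Visit J.
            At J: go left to G.
              Visit G.
              At G: go left to D.
                D is a leaf — visit D.
              At G: no right child.
            At J: no right child.
      At M: no right child.
At W: go right to A.
  A is a leaf — visit A.
Full pre-order sequence: W, R, S, E, M, T, H, J, G, D, A.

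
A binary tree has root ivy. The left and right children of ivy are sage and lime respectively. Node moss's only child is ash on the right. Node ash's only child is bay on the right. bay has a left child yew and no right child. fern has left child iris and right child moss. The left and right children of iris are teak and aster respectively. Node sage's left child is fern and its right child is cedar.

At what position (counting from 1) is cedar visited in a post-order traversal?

9

Post-order visits the left subtree, then the right subtree, then the node.
At ivy: go left to sage.
  At sage: go left to fern.
    At fern: go left to iris.
      At iris: go left to teak.
        teak is a leaf — visit teak.
      At iris: go right to aster.
        aster is a leaf — visit aster.
      Visit iris.
    At fern: go right to moss.
      At moss: no left child.
      At moss: go right to ash.
        At ash: no left child.
        At ash: go right to bay.
          At bay: go left to yew.
            yew is a leaf — visit yew.
          At bay: no right child.
          Visit bay.
        Visit ash.
      Visit moss.
    Visit fern.
  At sage: go right to cedar.
    cedar is a leaf — visit cedar.
  Visit sage.
At ivy: go right to lime.
  lime is a leaf — visit lime.
Visit ivy.
Full post-order sequence: teak, aster, iris, yew, bay, ash, moss, fern, cedar, sage, lime, ivy.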